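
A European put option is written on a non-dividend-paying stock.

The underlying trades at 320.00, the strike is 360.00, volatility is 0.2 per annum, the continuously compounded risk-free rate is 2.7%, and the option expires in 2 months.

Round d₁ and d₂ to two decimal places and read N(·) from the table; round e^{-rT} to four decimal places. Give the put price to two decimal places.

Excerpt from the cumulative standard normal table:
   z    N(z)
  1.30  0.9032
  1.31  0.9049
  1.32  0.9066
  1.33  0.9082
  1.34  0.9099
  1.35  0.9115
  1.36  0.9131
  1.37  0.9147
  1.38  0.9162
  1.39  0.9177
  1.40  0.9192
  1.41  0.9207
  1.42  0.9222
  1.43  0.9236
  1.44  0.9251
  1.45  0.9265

σ√T = 0.2 × 0.4082 = 0.0816
d₁ = [ln(320/360) + (0.027 + 0.2²/2)·0.1667] / 0.0816 = [-0.1178 + 0.0078] / 0.0816 = -1.3466 ⇒ -1.35
d₂ = d₁ − σ√T = -1.3466 − 0.0816 = -1.4283 ⇒ -1.43
e^(−rT) = e^(−0.027·0.1667) = 0.9955
P = 360·0.9955·N(1.43) − 320·N(1.35) = 360·0.9955·0.9236 − 320·0.9115 = 330.9998 − 291.6800 = 39.3198

39.32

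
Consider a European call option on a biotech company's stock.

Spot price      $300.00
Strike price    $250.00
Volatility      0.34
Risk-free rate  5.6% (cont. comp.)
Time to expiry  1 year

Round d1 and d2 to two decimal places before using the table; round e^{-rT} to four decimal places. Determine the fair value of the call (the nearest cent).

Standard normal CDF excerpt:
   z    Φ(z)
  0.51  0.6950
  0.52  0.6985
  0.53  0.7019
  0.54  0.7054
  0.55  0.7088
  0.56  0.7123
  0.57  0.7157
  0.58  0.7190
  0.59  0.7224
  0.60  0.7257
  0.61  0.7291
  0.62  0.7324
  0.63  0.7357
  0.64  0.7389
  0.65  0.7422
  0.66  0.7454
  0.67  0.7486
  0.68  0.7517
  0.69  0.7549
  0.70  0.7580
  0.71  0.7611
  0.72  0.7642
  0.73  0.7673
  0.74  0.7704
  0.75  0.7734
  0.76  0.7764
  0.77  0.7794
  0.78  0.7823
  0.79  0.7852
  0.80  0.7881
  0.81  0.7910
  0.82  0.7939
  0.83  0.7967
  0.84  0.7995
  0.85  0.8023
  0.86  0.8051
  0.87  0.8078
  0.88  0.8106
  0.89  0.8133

$76.43

σ√T = 0.34·√1 = 0.3400
ln(S/K) + (r + σ²/2)T = ln(300/250) + (0.056 + 0.34²/2)·1 = 0.1823 + 0.1138 = 0.2961
d₁ = 0.2961 / 0.3400 = 0.8709 which rounds to 0.87
d₂ = d₁ − σ√T = 0.8709 − 0.3400 = 0.5309 which rounds to 0.53
exp(−rT) = exp(−0.056·1) = 0.9455
N(d₁) = N(0.87) = 0.8078;  N(d₂) = N(0.53) = 0.7019
C = 300·0.8078 − 250·0.9455·0.7019 = 242.3400 − 165.9116 = 76.4284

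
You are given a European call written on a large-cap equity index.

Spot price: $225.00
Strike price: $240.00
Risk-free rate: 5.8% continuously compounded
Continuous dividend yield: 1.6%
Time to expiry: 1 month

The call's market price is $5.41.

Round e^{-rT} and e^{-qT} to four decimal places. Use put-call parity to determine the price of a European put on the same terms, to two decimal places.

e^(−qT) = e^(−0.016·0.08333) = 0.9987;  e^(−rT) = e^(−0.058·0.08333) = 0.9952
Put-call parity: C − P = S·e^(−qT) − K·e^(−rT) = 225·0.9987 − 240·0.9952 = 224.7075 − 238.8480 = -14.1405
P = C − (C − P) = 5.41 − (-14.1405) = 19.5505

$19.55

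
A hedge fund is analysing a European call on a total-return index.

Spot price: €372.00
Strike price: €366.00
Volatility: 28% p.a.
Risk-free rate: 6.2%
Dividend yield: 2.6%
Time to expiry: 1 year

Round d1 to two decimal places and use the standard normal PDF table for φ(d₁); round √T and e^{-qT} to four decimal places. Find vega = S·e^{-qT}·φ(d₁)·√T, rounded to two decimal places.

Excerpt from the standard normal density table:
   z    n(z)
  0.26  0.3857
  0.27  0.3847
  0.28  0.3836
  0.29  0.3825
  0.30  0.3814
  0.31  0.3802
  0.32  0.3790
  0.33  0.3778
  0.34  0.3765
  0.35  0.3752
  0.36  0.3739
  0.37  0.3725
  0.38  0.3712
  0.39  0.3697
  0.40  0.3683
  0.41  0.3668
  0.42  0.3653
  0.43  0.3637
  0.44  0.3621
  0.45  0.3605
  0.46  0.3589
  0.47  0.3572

σ√T = 0.28 × 1.0000 = 0.2800
d₁ = [ln(372/366) + (0.062 − 0.026 + ½·0.28²)·1] / (σ√T) = (0.0163 + 0.0752) / 0.2800 = 0.3266 which rounds to 0.33
√T = √1 = 1.0000
φ(d₁) = φ(0.33) = 0.3778
exp(−qT) = exp(−0.026·1) = 0.9743
vega = S·exp(−qT)·φ(d₁)·√T = 372·0.9743·0.3778·1.0000 = 136.9297

136.93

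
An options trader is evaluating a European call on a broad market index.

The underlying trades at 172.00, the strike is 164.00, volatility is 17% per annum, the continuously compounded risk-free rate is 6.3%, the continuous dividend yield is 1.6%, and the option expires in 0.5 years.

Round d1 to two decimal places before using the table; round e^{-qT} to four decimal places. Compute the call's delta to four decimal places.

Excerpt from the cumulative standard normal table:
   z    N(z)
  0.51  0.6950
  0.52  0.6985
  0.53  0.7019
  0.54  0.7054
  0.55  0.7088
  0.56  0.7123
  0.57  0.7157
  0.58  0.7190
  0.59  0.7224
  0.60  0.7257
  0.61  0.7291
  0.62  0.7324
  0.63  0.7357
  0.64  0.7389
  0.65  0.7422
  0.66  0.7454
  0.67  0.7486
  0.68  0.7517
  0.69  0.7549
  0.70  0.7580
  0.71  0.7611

0.7363

T = 0.5;  σ√T = 0.1202
ln(S/K) + (r − q + σ²/2)T = ln(172/164) + (0.063 − 0.016 + 0.17²/2)·0.5 = 0.0476 + 0.0307 = 0.0784
d₁ = 0.0784 / 0.1202 = 0.6518 which rounds to 0.65
N(d₁) = N(0.65) = 0.7422
Δ_call = exp(−qT)·N(d₁) = 0.9920·0.7422 = 0.7363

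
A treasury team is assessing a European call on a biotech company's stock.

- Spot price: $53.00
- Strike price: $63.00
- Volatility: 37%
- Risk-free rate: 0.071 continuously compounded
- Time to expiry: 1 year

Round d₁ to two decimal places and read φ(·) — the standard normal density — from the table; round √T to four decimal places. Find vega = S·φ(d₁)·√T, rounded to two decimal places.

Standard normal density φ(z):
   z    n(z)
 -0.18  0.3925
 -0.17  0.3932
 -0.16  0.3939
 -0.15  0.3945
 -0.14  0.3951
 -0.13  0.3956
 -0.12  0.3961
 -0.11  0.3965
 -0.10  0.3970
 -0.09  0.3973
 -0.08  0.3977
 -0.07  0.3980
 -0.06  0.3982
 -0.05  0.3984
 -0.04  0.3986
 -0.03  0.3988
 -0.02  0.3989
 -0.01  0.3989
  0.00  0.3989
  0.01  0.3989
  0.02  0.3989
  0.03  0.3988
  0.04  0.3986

σ√T = 0.37 × 1.0000 = 0.3700
ln(S/K) + (r + σ²/2)T = ln(53/63) + (0.071 + 0.37²/2)·1 = -0.1728 + 0.1394 = -0.0334
d₁ = -0.0334 / 0.3700 = -0.0903 which rounds to -0.09
√T = √1 = 1.0000
φ(d₁) = φ(-0.09) = 0.3973
vega = S·φ(d₁)·√T = 53·0.3973·1.0000 = 21.0569

21.06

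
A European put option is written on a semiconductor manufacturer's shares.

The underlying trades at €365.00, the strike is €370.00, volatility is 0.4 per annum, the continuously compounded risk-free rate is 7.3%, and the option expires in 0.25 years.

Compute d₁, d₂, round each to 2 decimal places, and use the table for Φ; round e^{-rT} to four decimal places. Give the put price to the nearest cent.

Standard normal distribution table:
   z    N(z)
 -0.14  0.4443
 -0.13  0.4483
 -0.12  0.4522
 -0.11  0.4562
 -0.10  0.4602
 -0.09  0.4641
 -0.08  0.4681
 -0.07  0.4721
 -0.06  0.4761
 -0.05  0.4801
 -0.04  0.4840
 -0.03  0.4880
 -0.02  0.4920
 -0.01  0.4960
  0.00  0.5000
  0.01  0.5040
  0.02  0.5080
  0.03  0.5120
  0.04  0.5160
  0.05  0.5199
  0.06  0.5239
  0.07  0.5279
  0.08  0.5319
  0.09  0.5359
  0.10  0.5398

€28.19

T = 0.25;  σ√T = 0.2000
d₁ = [ln(365/370) + (0.073 + 0.4²/2)·0.25] / 0.2000 = [-0.0136 + 0.0383] / 0.2000 = 0.1232 ≈ 0.12
d₂ = d₁ − σ√T = 0.1232 − 0.2000 = -0.0768 ≈ -0.08
e^(−rT) = e^(−0.073·0.25) = 0.9819
N(−d₂) = N(0.08) = 0.5319;  N(−d₁) = N(-0.12) = 0.4522
P = 370·0.9819·0.5319 − 365·0.4522 = 193.2409 − 165.0530 = 28.1879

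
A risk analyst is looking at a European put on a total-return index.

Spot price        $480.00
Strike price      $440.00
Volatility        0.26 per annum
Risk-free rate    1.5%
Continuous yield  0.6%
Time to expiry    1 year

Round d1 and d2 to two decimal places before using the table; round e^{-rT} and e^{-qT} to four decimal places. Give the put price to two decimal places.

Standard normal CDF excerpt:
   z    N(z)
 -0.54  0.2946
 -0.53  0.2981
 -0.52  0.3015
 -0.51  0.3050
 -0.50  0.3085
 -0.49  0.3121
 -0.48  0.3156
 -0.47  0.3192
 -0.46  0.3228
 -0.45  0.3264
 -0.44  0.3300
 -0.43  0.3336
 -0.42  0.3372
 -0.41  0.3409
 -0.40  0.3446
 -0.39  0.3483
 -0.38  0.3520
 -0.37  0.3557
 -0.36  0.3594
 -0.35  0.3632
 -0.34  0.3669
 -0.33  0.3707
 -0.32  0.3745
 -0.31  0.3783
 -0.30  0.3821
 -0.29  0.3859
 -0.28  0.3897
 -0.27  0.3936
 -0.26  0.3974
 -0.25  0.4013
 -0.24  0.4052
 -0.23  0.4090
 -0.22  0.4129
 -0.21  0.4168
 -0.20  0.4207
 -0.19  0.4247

$28.44

σ√T = 0.26 × 1.0000 = 0.2600
ln(S/K) + (r − q + σ²/2)T = ln(480/440) + (0.015 − 0.006 + 0.26²/2)·1 = 0.0870 + 0.0428 = 0.1298
d₁ = 0.1298 / 0.2600 = 0.4993 which rounds to 0.50
d₂ = d₁ − σ√T = 0.4993 − 0.2600 = 0.2393 which rounds to 0.24
e^(−qT) = e^(−0.006·1) = 0.9940;  e^(−rT) = e^(−0.015·1) = 0.9851
N(−d₂) = N(-0.24) = 0.4052;  N(−d₁) = N(-0.50) = 0.3085
P = 440·0.9851·0.4052 − 480·0.9940·0.3085 = 175.6315 − 147.1915 = 28.4400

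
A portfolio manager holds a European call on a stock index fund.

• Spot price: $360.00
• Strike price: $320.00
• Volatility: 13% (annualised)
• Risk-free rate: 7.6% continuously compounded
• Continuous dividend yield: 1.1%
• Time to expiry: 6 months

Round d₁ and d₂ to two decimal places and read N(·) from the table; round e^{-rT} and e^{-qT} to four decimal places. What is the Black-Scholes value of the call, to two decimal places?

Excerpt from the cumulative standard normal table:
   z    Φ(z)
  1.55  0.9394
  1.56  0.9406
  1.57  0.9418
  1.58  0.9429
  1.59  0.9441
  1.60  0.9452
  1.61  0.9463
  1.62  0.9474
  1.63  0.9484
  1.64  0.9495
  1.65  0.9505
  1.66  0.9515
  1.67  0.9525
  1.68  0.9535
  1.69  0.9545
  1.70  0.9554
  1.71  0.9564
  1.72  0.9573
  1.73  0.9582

$50.53

σ√T = 0.13 × 0.7071 = 0.0919
ln(S/K) + (r − q + σ²/2)T = ln(360/320) + (0.076 − 0.011 + 0.13²/2)·0.5 = 0.1178 + 0.0367 = 0.1545
d₁ = 0.1545 / 0.0919 = 1.6808 which rounds to 1.68
d₂ = d₁ − σ√T = 1.6808 − 0.0919 = 1.5889 which rounds to 1.59
exp(−qT) = exp(−0.011·0.5) = 0.9945;  exp(−rT) = exp(−0.076·0.5) = 0.9627
N(d₁) = N(1.68) = 0.9535;  N(d₂) = N(1.59) = 0.9441
C = 360·0.9945·0.9535 − 320·0.9627·0.9441 = 341.3721 − 290.8432 = 50.5288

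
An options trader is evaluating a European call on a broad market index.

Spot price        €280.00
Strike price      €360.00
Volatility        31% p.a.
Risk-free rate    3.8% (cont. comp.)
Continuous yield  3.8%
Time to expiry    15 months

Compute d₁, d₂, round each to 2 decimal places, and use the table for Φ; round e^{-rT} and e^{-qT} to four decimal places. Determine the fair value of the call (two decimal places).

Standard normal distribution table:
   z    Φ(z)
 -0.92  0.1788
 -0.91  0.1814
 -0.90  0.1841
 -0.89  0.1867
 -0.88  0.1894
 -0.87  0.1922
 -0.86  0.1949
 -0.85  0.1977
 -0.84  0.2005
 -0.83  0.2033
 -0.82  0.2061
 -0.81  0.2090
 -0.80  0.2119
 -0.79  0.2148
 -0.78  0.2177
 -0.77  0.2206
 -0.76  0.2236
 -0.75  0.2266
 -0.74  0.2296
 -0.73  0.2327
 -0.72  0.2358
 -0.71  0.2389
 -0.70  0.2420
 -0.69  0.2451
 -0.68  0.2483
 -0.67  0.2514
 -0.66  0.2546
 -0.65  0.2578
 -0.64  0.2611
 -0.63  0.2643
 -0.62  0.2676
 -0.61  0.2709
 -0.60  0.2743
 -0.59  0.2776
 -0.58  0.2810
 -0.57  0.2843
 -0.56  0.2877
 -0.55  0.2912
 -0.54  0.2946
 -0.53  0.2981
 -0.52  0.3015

€14.55

T = 1.25;  σ√T = 0.3466
d₁ = [ln(280/360) + (0.038 − 0.038 + 0.31²/2)·1.25] / 0.3466 = [-0.2513 + 0.0601] / 0.3466 = -0.5518 ⇒ -0.55
d₂ = d₁ − σ√T = -0.5518 − 0.3466 = -0.8984 ⇒ -0.90
e^(−qT) = e^(−0.038·1.25) = 0.9536;  e^(−rT) = e^(−0.038·1.25) = 0.9536
C = 280·0.9536·N(-0.55) − 360·0.9536·N(-0.90) = 280·0.9536·0.2912 − 360·0.9536·0.1841 = 77.7527 − 63.2008 = 14.5519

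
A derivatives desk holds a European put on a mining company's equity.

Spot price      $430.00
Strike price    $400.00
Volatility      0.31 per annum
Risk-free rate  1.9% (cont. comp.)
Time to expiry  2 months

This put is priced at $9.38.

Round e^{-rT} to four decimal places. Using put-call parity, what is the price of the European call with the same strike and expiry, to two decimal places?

$40.66

exp(−rT) = exp(−0.019·0.1667) = 0.9968
Put-call parity: C − P = S − K·e^(−rT) = 430 − 400·0.9968 = 430 − 398.7200 = 31.2800
C = P + (C − P) = 9.38 + (31.2800) = 40.6600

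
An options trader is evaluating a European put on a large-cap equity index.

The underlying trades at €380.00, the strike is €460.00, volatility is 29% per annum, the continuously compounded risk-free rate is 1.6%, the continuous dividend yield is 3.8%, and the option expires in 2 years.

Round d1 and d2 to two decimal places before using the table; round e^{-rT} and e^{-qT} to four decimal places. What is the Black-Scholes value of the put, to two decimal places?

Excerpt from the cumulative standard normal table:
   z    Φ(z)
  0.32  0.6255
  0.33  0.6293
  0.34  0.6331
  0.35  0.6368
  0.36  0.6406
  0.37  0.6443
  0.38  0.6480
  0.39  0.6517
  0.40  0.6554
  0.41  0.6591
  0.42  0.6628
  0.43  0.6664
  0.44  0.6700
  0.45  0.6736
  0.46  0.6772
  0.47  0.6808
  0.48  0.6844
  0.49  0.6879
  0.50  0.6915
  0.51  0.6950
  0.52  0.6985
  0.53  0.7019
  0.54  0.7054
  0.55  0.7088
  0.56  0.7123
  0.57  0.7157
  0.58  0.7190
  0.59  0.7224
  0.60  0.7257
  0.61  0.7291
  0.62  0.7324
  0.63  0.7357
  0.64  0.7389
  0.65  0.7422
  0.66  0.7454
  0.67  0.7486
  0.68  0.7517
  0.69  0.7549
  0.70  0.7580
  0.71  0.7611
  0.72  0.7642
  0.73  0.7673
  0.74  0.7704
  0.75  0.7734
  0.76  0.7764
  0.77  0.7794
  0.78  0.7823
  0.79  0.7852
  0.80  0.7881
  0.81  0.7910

σ√T = 0.29·√2 = 0.4101
d₁ = [ln(380/460) + (0.016 − 0.038 + ½·0.29²)·2] / (σ√T) = (-0.1911 + 0.0401) / 0.4101 = -0.3681 which rounds to -0.37
d₂ = -0.3681 − 0.4101 = -0.7782 which rounds to -0.78
exp(−qT) = exp(−0.038·2) = 0.9268;  exp(−rT) = exp(−0.016·2) = 0.9685
N(−d₂) = N(0.78) = 0.7823;  N(−d₁) = N(0.37) = 0.6443
P = 460·0.9685·0.7823 − 380·0.9268·0.6443 = 348.5225 − 226.9122 = 121.6103

€121.61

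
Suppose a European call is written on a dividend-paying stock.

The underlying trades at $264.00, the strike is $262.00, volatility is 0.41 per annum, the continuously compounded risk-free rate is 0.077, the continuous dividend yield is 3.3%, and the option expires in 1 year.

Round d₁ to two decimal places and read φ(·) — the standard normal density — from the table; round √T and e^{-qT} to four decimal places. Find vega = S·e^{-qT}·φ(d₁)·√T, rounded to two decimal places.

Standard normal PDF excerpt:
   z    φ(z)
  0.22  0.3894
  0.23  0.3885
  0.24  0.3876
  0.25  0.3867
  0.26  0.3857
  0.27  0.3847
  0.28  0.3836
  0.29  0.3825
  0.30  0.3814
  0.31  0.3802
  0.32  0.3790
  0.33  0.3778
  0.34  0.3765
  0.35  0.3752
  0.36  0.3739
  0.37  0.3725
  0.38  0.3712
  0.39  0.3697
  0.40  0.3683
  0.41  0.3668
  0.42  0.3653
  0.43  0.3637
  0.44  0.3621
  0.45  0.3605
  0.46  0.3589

96.50

σ√T = 0.41·√1 = 0.4100
ln(S/K) + (r − q + σ²/2)T = ln(264/262) + (0.077 − 0.033 + 0.41²/2)·1 = 0.0076 + 0.1280 = 0.1357
d₁ = 0.1357 / 0.4100 = 0.3309 which rounds to 0.33
√T = √1 = 1.0000
φ(d₁) = φ(0.33) = 0.3778
exp(−qT) = exp(−0.033·1) = 0.9675
vega = S·exp(−qT)·φ(d₁)·√T = 264·0.9675·0.3778·1.0000 = 96.4977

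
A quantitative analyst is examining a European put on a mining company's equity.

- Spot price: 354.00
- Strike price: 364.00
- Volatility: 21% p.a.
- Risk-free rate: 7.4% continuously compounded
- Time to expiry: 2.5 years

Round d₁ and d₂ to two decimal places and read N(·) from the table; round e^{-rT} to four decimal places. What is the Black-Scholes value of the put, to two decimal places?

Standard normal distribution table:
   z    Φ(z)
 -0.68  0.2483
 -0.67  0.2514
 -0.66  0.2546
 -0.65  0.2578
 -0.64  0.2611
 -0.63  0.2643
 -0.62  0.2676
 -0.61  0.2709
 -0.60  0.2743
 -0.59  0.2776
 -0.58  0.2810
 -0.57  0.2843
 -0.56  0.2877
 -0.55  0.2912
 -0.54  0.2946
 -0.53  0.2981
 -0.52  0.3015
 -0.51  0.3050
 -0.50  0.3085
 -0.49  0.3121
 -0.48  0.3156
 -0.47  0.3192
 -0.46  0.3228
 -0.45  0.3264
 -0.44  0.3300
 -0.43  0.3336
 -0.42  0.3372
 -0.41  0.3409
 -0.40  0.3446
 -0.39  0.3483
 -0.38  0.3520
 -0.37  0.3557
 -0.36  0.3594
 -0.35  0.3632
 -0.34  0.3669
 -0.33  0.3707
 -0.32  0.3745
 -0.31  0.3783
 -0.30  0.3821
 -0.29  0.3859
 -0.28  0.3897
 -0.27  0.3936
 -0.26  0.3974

22.01

σ√T = 0.21 × 1.5811 = 0.3320
d₁ = [ln(354/364) + (0.074 + 0.21²/2)·2.5] / 0.3320 = [-0.0279 + 0.2401] / 0.3320 = 0.6393 ⇒ 0.64
d₂ = d₁ − σ√T = 0.6393 − 0.3320 = 0.3072 ⇒ 0.31
exp(−rT) = exp(−0.074·2.5) = 0.8311
N(−d₂) = N(-0.31) = 0.3783;  N(−d₁) = N(-0.64) = 0.2611
P = 364·0.8311·0.3783 − 354·0.2611 = 114.4435 − 92.4294 = 22.0141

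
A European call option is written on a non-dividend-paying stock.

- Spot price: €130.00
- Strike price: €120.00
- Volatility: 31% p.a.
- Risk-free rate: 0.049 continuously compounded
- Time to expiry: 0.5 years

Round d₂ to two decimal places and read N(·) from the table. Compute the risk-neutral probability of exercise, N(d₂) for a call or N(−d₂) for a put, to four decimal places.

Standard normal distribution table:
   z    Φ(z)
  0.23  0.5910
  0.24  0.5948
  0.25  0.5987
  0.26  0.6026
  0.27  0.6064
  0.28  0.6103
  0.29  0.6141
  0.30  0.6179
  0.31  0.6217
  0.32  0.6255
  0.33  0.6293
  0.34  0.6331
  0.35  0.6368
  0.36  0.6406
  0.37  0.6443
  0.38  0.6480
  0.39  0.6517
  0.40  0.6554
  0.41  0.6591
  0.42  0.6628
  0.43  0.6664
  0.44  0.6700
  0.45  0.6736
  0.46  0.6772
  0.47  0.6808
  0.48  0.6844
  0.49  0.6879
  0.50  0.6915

σ√T = 0.31 × 0.7071 = 0.2192
ln(S/K) + (r + σ²/2)T = ln(130/120) + (0.049 + 0.31²/2)·0.5 = 0.0800 + 0.0485 = 0.1286
d₁ = 0.1286 / 0.2192 = 0.5865 which rounds to 0.59
d₂ = d₁ − σ√T = 0.5865 − 0.2192 = 0.3673 which rounds to 0.37
Pr(exercise) under Q = N(d₂) = 0.6443

0.6443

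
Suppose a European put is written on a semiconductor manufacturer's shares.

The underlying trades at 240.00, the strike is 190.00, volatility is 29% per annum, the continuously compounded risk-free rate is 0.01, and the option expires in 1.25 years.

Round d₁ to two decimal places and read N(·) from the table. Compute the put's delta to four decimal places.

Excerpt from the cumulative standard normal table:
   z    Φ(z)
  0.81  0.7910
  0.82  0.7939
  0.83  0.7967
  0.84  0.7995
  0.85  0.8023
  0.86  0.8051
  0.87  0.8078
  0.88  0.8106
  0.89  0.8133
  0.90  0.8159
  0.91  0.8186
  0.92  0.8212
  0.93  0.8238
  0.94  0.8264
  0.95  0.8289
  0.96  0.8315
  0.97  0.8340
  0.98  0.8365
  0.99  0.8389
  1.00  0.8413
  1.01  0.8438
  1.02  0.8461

-0.1788

σ√T = 0.29·√1.25 = 0.3242
ln(S/K) + (r + σ²/2)T = ln(240/190) + (0.01 + 0.29²/2)·1.25 = 0.2336 + 0.0651 = 0.2987
d₁ = 0.2987 / 0.3242 = 0.9212 ⇒ 0.92
N(d₁) = N(0.92) = 0.8212
Δ_put = N(d₁) − 1 = 0.8212 − 1 = -0.1788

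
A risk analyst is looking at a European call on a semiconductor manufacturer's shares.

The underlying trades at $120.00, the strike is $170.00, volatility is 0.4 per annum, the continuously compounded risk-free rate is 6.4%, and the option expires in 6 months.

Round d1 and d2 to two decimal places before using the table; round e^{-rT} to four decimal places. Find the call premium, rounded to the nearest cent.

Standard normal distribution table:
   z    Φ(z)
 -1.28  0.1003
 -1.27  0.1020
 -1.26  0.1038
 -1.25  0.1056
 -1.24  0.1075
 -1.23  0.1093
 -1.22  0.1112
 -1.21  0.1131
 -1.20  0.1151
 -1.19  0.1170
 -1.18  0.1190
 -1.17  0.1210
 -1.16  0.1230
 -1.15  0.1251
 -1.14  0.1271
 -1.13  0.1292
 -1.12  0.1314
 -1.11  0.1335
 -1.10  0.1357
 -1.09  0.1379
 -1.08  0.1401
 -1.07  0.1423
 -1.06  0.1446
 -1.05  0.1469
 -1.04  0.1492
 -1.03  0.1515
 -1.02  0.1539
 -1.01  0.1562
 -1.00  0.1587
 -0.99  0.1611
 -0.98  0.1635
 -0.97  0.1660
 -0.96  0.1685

$2.53

T = 0.5;  σ√T = 0.2828
d₁ = [ln(120/170) + (0.064 + 0.4²/2)·0.5] / 0.2828 = [-0.3483 + 0.0720] / 0.2828 = -0.9769 which rounds to -0.98
d₂ = d₁ − σ√T = -0.9769 − 0.2828 = -1.2597 which rounds to -1.26
e^(−rT) = e^(−0.064·0.5) = 0.9685
C = 120·N(-0.98) − 170·0.9685·N(-1.26) = 120·0.1635 − 170·0.9685·0.1038 = 19.6200 − 17.0902 = 2.5298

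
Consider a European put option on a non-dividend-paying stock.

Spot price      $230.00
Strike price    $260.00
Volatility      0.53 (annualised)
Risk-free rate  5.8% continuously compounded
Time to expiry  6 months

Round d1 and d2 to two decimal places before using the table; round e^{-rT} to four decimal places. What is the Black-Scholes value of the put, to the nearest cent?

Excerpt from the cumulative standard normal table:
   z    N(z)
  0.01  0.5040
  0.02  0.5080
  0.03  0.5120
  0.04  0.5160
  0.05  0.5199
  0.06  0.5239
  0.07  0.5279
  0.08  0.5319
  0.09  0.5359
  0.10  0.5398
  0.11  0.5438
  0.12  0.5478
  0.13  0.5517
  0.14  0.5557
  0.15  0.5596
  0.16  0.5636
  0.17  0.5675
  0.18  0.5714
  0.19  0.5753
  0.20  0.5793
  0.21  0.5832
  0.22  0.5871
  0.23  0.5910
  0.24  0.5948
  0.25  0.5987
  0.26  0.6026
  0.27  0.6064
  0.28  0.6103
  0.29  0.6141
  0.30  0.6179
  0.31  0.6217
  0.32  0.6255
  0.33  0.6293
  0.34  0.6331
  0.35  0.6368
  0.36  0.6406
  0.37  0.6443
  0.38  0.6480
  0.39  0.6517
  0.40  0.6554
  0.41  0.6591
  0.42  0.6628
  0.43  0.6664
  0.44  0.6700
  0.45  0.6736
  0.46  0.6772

$48.72

T = 0.5;  σ√T = 0.3748
d₁ = [ln(230/260) + (0.058 + 0.53²/2)·0.5] / 0.3748 = [-0.1226 + 0.0992] / 0.3748 = -0.0624 which rounds to -0.06
d₂ = d₁ − σ√T = -0.0624 − 0.3748 = -0.4371 which rounds to -0.44
exp(−rT) = exp(−0.058·0.5) = 0.9714
N(−d₂) = N(0.44) = 0.6700;  N(−d₁) = N(0.06) = 0.5239
P = 260·0.9714·0.6700 − 230·0.5239 = 169.2179 − 120.4970 = 48.7209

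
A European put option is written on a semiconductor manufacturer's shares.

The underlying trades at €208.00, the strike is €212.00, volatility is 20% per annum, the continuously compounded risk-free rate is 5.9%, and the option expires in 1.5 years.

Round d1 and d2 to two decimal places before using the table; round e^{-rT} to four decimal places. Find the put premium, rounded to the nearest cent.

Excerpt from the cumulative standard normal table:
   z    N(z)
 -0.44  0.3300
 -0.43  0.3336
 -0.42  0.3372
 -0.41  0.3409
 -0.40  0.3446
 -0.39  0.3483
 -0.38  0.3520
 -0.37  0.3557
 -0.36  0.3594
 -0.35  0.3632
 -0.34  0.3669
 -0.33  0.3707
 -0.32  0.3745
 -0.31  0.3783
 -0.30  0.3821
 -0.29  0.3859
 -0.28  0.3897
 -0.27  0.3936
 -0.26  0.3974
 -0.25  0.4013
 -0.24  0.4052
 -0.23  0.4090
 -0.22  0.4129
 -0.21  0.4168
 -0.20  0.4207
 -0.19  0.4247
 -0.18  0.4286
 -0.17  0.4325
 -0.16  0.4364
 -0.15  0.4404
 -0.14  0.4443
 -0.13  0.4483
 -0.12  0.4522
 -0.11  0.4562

T = 1.5;  σ√T = 0.2449
d₁ = [ln(208/212) + (0.059 + 0.2²/2)·1.5] / 0.2449 = [-0.0190 + 0.1185] / 0.2449 = 0.4060 → 0.41
d₂ = d₁ − σ√T = 0.4060 − 0.2449 = 0.1611 → 0.16
e^(−rT) = e^(−0.059·1.5) = 0.9153
N(−d₂) = N(-0.16) = 0.4364;  N(−d₁) = N(-0.41) = 0.3409
P = 212·0.9153·0.4364 − 208·0.3409 = 84.6806 − 70.9072 = 13.7734

€13.77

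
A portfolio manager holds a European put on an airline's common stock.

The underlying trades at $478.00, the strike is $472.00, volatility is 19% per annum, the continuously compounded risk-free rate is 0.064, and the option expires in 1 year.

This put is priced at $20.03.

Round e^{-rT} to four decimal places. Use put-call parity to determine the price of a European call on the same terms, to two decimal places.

$55.29

e^(−rT) = e^(−0.064·1) = 0.9380
Put-call parity: C − P = S − K·e^(−rT) = 478 − 472·0.9380 = 478 − 442.7360 = 35.2640
C = P + (C − P) = 20.03 + (35.2640) = 55.2940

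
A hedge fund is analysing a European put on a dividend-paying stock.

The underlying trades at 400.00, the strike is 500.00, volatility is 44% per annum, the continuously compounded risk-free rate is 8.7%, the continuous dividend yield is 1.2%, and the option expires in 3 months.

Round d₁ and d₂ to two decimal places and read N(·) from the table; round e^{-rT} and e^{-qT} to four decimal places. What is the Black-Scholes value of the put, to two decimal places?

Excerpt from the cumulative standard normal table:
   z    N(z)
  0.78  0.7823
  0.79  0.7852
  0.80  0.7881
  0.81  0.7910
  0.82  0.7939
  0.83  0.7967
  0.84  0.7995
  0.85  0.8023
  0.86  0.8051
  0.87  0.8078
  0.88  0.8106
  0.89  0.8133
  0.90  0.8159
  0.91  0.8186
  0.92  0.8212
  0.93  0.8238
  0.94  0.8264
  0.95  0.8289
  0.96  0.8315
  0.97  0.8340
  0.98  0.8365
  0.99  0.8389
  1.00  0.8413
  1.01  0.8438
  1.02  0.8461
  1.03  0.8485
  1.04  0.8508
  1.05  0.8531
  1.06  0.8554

T = 0.25;  σ√T = 0.2200
ln(S/K) + (r − q + σ²/2)T = ln(400/500) + (0.087 − 0.012 + 0.44²/2)·0.25 = -0.2231 + 0.0430 = -0.1802
d₁ = -0.1802 / 0.2200 = -0.8191 which rounds to -0.82
d₂ = d₁ − σ√T = -0.8191 − 0.2200 = -1.0391 which rounds to -1.04
exp(−qT) = exp(−0.012·0.25) = 0.9970;  exp(−rT) = exp(−0.087·0.25) = 0.9785
N(−d₂) = N(1.04) = 0.8508;  N(−d₁) = N(0.82) = 0.7939
P = 500·0.9785·0.8508 − 400·0.9970·0.7939 = 416.2539 − 316.6073 = 99.6466

99.65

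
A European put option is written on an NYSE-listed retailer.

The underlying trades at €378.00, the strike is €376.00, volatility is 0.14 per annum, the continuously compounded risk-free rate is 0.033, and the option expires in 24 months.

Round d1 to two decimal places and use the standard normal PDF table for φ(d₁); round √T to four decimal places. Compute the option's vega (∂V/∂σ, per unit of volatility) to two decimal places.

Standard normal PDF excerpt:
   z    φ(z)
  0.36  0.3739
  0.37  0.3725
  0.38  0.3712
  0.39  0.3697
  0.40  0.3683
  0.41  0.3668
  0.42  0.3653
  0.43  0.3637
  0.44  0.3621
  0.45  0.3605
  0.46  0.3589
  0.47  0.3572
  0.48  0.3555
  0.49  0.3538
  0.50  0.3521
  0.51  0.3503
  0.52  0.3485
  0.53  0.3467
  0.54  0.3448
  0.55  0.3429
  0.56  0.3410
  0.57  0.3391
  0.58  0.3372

σ√T = 0.14 × 1.4142 = 0.1980
d₁ = [ln(378/376) + (0.033 + 0.14²/2)·2] / 0.1980 = [0.0053 + 0.0856] / 0.1980 = 0.4591 ⇒ 0.46
√T = √2 = 1.4142
φ(d₁) = φ(0.46) = 0.3589
vega = S·φ(d₁)·√T = 378·0.3589·1.4142 = 191.8563
(The call has the same vega.)

191.86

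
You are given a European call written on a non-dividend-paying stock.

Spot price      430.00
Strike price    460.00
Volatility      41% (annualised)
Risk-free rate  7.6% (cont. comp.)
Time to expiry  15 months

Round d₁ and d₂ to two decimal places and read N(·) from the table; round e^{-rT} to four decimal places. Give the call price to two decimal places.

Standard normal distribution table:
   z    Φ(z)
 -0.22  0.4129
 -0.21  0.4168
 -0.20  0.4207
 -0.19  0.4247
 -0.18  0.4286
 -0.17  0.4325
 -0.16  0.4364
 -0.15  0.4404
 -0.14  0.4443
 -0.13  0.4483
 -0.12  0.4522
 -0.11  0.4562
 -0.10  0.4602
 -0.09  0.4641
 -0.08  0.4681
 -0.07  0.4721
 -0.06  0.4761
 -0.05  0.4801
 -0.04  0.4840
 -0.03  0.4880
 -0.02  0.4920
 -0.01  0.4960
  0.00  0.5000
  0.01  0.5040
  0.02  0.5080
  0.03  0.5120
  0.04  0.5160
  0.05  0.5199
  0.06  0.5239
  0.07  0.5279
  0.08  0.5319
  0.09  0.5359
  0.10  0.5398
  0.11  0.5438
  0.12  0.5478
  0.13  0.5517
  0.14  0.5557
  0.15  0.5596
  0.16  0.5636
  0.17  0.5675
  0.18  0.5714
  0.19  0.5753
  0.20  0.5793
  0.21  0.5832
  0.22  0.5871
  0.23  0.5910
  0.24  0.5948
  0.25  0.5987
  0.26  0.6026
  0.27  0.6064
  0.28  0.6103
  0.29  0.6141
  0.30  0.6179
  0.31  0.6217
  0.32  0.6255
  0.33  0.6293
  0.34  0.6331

σ√T = 0.41·√1.25 = 0.4584
ln(S/K) + (r + σ²/2)T = ln(430/460) + (0.076 + 0.41²/2)·1.25 = -0.0674 + 0.2001 = 0.1326
d₁ = 0.1326 / 0.4584 = 0.2893 → 0.29
d₂ = d₁ − σ√T = 0.2893 − 0.4584 = -0.1691 → -0.17
e^(−rT) = e^(−0.076·1.25) = 0.9094
N(d₁) = N(0.29) = 0.6141;  N(d₂) = N(-0.17) = 0.4325
C = 430·0.6141 − 460·0.9094·0.4325 = 264.0630 − 180.9251 = 83.1379

83.14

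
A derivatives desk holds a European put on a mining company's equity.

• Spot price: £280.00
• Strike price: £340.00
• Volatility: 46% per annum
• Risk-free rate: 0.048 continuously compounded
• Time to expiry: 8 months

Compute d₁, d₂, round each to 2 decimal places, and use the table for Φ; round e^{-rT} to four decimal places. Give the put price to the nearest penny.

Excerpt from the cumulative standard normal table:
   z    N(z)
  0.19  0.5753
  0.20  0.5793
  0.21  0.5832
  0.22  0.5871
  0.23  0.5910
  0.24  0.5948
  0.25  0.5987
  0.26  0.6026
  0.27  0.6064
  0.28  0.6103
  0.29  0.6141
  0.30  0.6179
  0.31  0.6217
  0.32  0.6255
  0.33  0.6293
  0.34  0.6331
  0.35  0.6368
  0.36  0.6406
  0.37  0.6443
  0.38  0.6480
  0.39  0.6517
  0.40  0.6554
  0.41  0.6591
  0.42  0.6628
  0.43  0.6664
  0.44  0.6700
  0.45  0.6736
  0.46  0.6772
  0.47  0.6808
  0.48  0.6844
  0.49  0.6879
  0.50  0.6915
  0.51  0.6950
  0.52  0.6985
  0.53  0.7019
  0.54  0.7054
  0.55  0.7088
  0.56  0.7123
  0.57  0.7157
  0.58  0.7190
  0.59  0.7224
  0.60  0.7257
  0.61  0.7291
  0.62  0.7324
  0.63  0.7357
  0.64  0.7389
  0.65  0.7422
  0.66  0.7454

σ√T = 0.46 × 0.8165 = 0.3756
d₁ = [ln(280/340) + (0.048 + ½·0.46²)·0.6667] / (σ√T) = (-0.1942 + 0.1025) / 0.3756 = -0.2439 → -0.24
d₂ = -0.2439 − 0.3756 = -0.6195 → -0.62
e^(−rT) = e^(−0.048·0.6667) = 0.9685
N(−d₂) = N(0.62) = 0.7324;  N(−d₁) = N(0.24) = 0.5948
P = 340·0.9685·0.7324 − 280·0.5948 = 241.1720 − 166.5440 = 74.6280

£74.63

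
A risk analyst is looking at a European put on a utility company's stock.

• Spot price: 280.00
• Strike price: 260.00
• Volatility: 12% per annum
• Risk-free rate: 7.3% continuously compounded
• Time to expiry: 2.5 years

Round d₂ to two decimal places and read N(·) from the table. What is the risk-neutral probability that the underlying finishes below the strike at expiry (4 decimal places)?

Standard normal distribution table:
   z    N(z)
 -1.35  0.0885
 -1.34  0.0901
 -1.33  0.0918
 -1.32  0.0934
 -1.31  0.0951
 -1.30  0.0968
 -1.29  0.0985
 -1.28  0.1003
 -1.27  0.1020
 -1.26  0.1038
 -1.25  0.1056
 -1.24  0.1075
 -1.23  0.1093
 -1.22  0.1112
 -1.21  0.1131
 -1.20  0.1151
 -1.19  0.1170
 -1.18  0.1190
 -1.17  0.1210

T = 2.5;  σ√T = 0.1897
d₁ = [ln(280/260) + (0.073 + 0.12²/2)·2.5] / 0.1897 = [0.0741 + 0.2005] / 0.1897 = 1.4473 ⇒ 1.45
d₂ = d₁ − σ√T = 1.4473 − 0.1897 = 1.2576 ⇒ 1.26
Risk-neutral Pr[S_T < K] = N(−d₂) = N(-1.26) = 0.1038

0.1038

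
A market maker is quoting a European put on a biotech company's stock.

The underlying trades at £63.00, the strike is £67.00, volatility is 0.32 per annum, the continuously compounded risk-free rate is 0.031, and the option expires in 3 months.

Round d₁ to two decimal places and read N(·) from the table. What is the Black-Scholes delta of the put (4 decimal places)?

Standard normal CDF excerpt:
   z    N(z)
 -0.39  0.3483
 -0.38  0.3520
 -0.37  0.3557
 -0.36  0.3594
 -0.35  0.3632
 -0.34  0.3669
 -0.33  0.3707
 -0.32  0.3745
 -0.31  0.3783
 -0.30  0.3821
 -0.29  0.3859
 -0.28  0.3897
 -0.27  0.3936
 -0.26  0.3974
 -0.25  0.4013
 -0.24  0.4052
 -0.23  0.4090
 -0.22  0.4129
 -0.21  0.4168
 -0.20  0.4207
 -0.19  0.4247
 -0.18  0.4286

σ√T = 0.32 × 0.5000 = 0.1600
d₁ = [ln(63/67) + (0.031 + ½·0.32²)·0.25] / (σ√T) = (-0.0616 + 0.0205) / 0.1600 = -0.2563 ⇒ -0.26
N(d₁) = N(-0.26) = 0.3974
Δ_put = N(d₁) − 1 = 0.3974 − 1 = -0.6026

-0.6026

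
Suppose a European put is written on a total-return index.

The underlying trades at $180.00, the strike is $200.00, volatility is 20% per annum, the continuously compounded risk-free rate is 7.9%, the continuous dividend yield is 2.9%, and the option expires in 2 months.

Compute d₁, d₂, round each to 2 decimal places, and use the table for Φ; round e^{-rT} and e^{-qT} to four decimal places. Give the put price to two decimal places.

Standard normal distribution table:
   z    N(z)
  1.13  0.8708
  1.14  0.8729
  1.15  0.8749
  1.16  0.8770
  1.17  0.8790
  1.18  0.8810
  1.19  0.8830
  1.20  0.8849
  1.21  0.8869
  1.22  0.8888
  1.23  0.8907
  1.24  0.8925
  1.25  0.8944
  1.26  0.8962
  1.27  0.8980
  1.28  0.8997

$19.08

σ√T = 0.2 × 0.4082 = 0.0816
d₁ = [ln(180/200) + (0.079 − 0.029 + 0.2²/2)·0.1667] / 0.0816 = [-0.1054 + 0.0117] / 0.0816 = -1.1475 which rounds to -1.15
d₂ = d₁ − σ√T = -1.1475 − 0.0816 = -1.2292 which rounds to -1.23
e^(−qT) = e^(−0.029·0.1667) = 0.9952;  e^(−rT) = e^(−0.079·0.1667) = 0.9869
N(−d₂) = N(1.23) = 0.8907;  N(−d₁) = N(1.15) = 0.8749
P = 200·0.9869·0.8907 − 180·0.9952·0.8749 = 175.8064 − 156.7261 = 19.0803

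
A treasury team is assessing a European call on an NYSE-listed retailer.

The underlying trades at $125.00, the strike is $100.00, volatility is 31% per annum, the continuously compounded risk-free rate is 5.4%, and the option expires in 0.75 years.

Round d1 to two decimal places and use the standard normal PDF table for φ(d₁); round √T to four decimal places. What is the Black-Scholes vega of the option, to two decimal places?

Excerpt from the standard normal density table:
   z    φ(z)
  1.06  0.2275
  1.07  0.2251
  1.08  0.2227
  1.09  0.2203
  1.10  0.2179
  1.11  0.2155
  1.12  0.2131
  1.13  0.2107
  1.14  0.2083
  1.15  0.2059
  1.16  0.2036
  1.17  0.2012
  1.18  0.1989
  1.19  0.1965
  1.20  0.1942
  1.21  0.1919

23.07

T = 0.75;  σ√T = 0.2685
ln(S/K) + (r + σ²/2)T = ln(125/100) + (0.054 + 0.31²/2)·0.75 = 0.2231 + 0.0765 = 0.2997
d₁ = 0.2997 / 0.2685 = 1.1163 ⇒ 1.12
√T = √0.75 = 0.8660
φ(d₁) = φ(1.12) = 0.2131
vega = S·φ(d₁)·√T = 125·0.2131·0.8660 = 23.0681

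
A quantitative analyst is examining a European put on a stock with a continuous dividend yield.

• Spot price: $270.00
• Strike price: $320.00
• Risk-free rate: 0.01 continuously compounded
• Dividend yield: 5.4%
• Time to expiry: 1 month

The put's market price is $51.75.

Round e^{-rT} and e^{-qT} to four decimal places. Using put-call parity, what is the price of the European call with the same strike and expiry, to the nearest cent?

$0.79

e^(−qT) = e^(−0.054·0.08333) = 0.9955;  e^(−rT) = e^(−0.01·0.08333) = 0.9992
Put-call parity: C − P = S·e^(−qT) − K·e^(−rT) = 270·0.9955 − 320·0.9992 = 268.7850 − 319.7440 = -50.9590
C = P + (C − P) = 51.75 + (-50.9590) = 0.7910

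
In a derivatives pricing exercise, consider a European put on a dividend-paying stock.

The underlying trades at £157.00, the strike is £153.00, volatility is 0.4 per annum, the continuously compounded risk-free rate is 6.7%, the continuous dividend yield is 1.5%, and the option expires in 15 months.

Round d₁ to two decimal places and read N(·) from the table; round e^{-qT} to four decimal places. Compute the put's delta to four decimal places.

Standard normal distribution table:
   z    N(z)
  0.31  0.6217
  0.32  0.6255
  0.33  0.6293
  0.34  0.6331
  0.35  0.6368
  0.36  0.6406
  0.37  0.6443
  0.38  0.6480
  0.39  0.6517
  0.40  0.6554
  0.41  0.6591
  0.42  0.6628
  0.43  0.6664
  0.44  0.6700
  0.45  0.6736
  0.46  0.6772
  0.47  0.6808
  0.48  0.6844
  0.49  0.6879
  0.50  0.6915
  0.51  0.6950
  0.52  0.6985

σ√T = 0.4·√1.25 = 0.4472
d₁ = [ln(157/153) + (0.067 − 0.015 + ½·0.4²)·1.25] / (σ√T) = (0.0258 + 0.1650) / 0.4472 = 0.4267 which rounds to 0.43
N(d₁) = N(0.43) = 0.6664
Δ_put = exp(−qT)·(N(d₁) − 1) = 0.9814·(0.6664 − 1) = -0.3274

-0.3274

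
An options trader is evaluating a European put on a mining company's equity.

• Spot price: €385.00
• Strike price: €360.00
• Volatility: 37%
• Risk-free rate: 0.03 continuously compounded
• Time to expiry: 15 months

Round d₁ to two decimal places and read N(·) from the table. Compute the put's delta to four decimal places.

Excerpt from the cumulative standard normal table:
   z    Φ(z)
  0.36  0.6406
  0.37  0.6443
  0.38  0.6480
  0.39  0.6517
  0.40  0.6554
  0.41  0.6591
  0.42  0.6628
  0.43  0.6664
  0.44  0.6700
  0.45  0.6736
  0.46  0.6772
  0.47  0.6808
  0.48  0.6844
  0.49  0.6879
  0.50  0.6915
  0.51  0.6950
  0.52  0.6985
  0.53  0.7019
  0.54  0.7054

T = 1.25;  σ√T = 0.4137
d₁ = [ln(385/360) + (0.03 + 0.37²/2)·1.25] / 0.4137 = [0.0671 + 0.1231] / 0.4137 = 0.4598 ≈ 0.46
N(d₁) = N(0.46) = 0.6772
Δ_put = N(d₁) − 1 = 0.6772 − 1 = -0.3228

-0.3228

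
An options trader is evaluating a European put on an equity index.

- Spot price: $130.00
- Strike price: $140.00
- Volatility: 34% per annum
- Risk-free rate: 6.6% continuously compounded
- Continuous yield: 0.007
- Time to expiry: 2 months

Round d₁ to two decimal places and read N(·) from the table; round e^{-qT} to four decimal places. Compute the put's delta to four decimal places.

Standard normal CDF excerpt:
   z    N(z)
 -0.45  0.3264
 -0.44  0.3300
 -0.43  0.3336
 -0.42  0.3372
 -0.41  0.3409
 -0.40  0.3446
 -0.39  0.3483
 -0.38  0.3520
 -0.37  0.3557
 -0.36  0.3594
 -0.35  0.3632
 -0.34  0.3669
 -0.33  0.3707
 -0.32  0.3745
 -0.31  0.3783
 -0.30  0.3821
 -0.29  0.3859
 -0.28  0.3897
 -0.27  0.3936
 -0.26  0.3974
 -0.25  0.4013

σ√T = 0.34 × 0.4082 = 0.1388
d₁ = [ln(130/140) + (0.066 − 0.007 + 0.34²/2)·0.1667] / 0.1388 = [-0.0741 + 0.0195] / 0.1388 = -0.3937 → -0.39
N(d₁) = N(-0.39) = 0.3483
Δ_put = e^(−qT)·(N(d₁) − 1) = 0.9988·(0.3483 − 1) = -0.6509

-0.6509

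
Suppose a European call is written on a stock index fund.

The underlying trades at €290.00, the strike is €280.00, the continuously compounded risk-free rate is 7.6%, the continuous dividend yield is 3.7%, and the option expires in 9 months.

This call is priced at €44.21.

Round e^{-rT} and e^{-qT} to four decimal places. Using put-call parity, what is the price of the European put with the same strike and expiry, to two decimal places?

€26.64

e^(−qT) = e^(−0.037·0.75) = 0.9726;  e^(−rT) = e^(−0.076·0.75) = 0.9446
Put-call parity: C − P = S·e^(−qT) − K·e^(−rT) = 290·0.9726 − 280·0.9446 = 282.0540 − 264.4880 = 17.5660
P = C − (C − P) = 44.21 − (17.5660) = 26.6440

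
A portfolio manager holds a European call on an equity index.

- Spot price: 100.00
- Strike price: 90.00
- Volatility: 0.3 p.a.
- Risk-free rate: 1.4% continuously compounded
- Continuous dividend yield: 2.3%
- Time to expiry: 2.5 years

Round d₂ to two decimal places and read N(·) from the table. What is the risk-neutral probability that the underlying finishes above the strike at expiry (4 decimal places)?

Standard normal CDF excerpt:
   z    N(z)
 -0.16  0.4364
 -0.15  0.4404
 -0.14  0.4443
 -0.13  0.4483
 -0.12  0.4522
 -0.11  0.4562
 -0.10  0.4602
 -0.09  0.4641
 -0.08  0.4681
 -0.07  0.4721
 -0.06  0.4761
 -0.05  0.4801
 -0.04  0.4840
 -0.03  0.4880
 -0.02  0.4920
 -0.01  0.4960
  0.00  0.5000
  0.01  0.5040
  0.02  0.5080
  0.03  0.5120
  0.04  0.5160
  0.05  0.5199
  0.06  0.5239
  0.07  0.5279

0.4761

σ√T = 0.3 × 1.5811 = 0.4743
d₁ = [ln(100/90) + (0.014 − 0.023 + 0.3²/2)·2.5] / 0.4743 = [0.1054 + 0.0900] / 0.4743 = 0.4119 → 0.41
d₂ = d₁ − σ√T = 0.4119 − 0.4743 = -0.0625 → -0.06
Risk-neutral Pr[S_T > K] = N(d₂) = N(-0.06) = 0.4761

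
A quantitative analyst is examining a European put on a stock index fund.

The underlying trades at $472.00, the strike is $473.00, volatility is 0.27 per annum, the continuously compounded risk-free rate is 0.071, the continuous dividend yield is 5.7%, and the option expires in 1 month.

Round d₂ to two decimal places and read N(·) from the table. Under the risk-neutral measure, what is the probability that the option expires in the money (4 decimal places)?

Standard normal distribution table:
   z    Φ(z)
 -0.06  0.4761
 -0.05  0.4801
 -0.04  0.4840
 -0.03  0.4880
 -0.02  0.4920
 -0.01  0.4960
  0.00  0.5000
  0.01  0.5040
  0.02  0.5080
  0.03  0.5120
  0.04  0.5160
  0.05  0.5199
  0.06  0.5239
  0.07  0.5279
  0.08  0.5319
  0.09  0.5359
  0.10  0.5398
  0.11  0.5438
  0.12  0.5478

T = 0.08333;  σ√T = 0.0779
d₁ = [ln(472/473) + (0.071 − 0.057 + 0.27²/2)·0.08333] / 0.0779 = [-0.0021 + 0.0042] / 0.0779 = 0.0268 → 0.03
d₂ = d₁ − σ√T = 0.0268 − 0.0779 = -0.0512 → -0.05
Risk-neutral Pr[S_T < K] = N(−d₂) = N(0.05) = 0.5199

0.5199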